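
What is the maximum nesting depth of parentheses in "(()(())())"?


Input: "(()(())())"
Tracking depth:
  Position 0 '(': depth becomes 1
  Position 1 '(': depth becomes 2
  Position 2 ')': depth becomes 1
  Position 3 '(': depth becomes 2
  Position 4 '(': depth becomes 3
  Position 5 ')': depth becomes 2
  Position 6 ')': depth becomes 1
  Position 7 '(': depth becomes 2
  Position 8 ')': depth becomes 1
  Position 9 ')': depth becomes 0
Maximum depth reached: 3

3


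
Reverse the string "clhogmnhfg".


Input: clhogmnhfg
Reading characters right to left:
  Position 9: 'g'
  Position 8: 'f'
  Position 7: 'h'
  Position 6: 'n'
  Position 5: 'm'
  Position 4: 'g'
  Position 3: 'o'
  Position 2: 'h'
  Position 1: 'l'
  Position 0: 'c'
Reversed: gfhnmgohlc

gfhnmgohlc


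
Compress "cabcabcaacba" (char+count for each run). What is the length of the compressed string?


Input: cabcabcaacba
Runs:
  'c' x 1 => "c1"
  'a' x 1 => "a1"
  'b' x 1 => "b1"
  'c' x 1 => "c1"
  'a' x 1 => "a1"
  'b' x 1 => "b1"
  'c' x 1 => "c1"
  'a' x 2 => "a2"
  'c' x 1 => "c1"
  'b' x 1 => "b1"
  'a' x 1 => "a1"
Compressed: "c1a1b1c1a1b1c1a2c1b1a1"
Compressed length: 22

22


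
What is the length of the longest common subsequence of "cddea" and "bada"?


LCS of "cddea" and "bada"
DP table:
           b    a    d    a
      0    0    0    0    0
  c   0    0    0    0    0
  d   0    0    0    1    1
  d   0    0    0    1    1
  e   0    0    0    1    1
  a   0    0    1    1    2
LCS length = dp[5][4] = 2

2


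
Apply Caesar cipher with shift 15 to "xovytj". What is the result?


Caesar cipher: shift "xovytj" by 15
  'x' (pos 23) + 15 = pos 12 = 'm'
  'o' (pos 14) + 15 = pos 3 = 'd'
  'v' (pos 21) + 15 = pos 10 = 'k'
  'y' (pos 24) + 15 = pos 13 = 'n'
  't' (pos 19) + 15 = pos 8 = 'i'
  'j' (pos 9) + 15 = pos 24 = 'y'
Result: mdkniy

mdkniy


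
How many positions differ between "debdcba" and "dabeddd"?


Comparing "debdcba" and "dabeddd" position by position:
  Position 0: 'd' vs 'd' => same
  Position 1: 'e' vs 'a' => DIFFER
  Position 2: 'b' vs 'b' => same
  Position 3: 'd' vs 'e' => DIFFER
  Position 4: 'c' vs 'd' => DIFFER
  Position 5: 'b' vs 'd' => DIFFER
  Position 6: 'a' vs 'd' => DIFFER
Positions that differ: 5

5


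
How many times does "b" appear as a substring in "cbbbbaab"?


Searching for "b" in "cbbbbaab"
Scanning each position:
  Position 0: "c" => no
  Position 1: "b" => MATCH
  Position 2: "b" => MATCH
  Position 3: "b" => MATCH
  Position 4: "b" => MATCH
  Position 5: "a" => no
  Position 6: "a" => no
  Position 7: "b" => MATCH
Total occurrences: 5

5


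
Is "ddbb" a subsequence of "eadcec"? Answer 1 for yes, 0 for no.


Check if "ddbb" is a subsequence of "eadcec"
Greedy scan:
  Position 0 ('e'): no match needed
  Position 1 ('a'): no match needed
  Position 2 ('d'): matches sub[0] = 'd'
  Position 3 ('c'): no match needed
  Position 4 ('e'): no match needed
  Position 5 ('c'): no match needed
Only matched 1/4 characters => not a subsequence

0


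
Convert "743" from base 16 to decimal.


Input: "743" in base 16
Positional expansion:
  Digit '7' (value 7) x 16^2 = 1792
  Digit '4' (value 4) x 16^1 = 64
  Digit '3' (value 3) x 16^0 = 3
Sum = 1859

1859


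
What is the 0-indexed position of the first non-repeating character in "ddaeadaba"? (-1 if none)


Input: ddaeadaba
Character frequencies:
  'a': 4
  'b': 1
  'd': 3
  'e': 1
Scanning left to right for freq == 1:
  Position 0 ('d'): freq=3, skip
  Position 1 ('d'): freq=3, skip
  Position 2 ('a'): freq=4, skip
  Position 3 ('e'): unique! => answer = 3

3


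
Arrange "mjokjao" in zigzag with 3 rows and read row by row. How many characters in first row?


Zigzag "mjokjao" into 3 rows:
Placing characters:
  'm' => row 0
  'j' => row 1
  'o' => row 2
  'k' => row 1
  'j' => row 0
  'a' => row 1
  'o' => row 2
Rows:
  Row 0: "mj"
  Row 1: "jka"
  Row 2: "oo"
First row length: 2

2


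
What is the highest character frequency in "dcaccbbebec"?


Input: dcaccbbebec
Character counts:
  'a': 1
  'b': 3
  'c': 4
  'd': 1
  'e': 2
Maximum frequency: 4

4


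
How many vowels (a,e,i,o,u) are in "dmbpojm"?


Input: dmbpojm
Checking each character:
  'd' at position 0: consonant
  'm' at position 1: consonant
  'b' at position 2: consonant
  'p' at position 3: consonant
  'o' at position 4: vowel (running total: 1)
  'j' at position 5: consonant
  'm' at position 6: consonant
Total vowels: 1

1


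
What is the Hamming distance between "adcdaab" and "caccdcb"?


Comparing "adcdaab" and "caccdcb" position by position:
  Position 0: 'a' vs 'c' => differ
  Position 1: 'd' vs 'a' => differ
  Position 2: 'c' vs 'c' => same
  Position 3: 'd' vs 'c' => differ
  Position 4: 'a' vs 'd' => differ
  Position 5: 'a' vs 'c' => differ
  Position 6: 'b' vs 'b' => same
Total differences (Hamming distance): 5

5


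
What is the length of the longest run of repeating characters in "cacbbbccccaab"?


Input: "cacbbbccccaab"
Scanning for longest run:
  Position 1 ('a'): new char, reset run to 1
  Position 2 ('c'): new char, reset run to 1
  Position 3 ('b'): new char, reset run to 1
  Position 4 ('b'): continues run of 'b', length=2
  Position 5 ('b'): continues run of 'b', length=3
  Position 6 ('c'): new char, reset run to 1
  Position 7 ('c'): continues run of 'c', length=2
  Position 8 ('c'): continues run of 'c', length=3
  Position 9 ('c'): continues run of 'c', length=4
  Position 10 ('a'): new char, reset run to 1
  Position 11 ('a'): continues run of 'a', length=2
  Position 12 ('b'): new char, reset run to 1
Longest run: 'c' with length 4

4


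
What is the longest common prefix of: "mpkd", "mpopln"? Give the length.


Words: mpkd, mpopln
  Position 0: all 'm' => match
  Position 1: all 'p' => match
  Position 2: ('k', 'o') => mismatch, stop
LCP = "mp" (length 2)

2


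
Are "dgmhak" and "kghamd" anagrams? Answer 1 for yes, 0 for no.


Strings: "dgmhak", "kghamd"
Sorted first:  adghkm
Sorted second: adghkm
Sorted forms match => anagrams

1


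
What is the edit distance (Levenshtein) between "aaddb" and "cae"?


Computing edit distance: "aaddb" -> "cae"
DP table:
           c    a    e
      0    1    2    3
  a   1    1    1    2
  a   2    2    1    2
  d   3    3    2    2
  d   4    4    3    3
  b   5    5    4    4
Edit distance = dp[5][3] = 4

4


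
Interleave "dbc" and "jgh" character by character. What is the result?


Interleaving "dbc" and "jgh":
  Position 0: 'd' from first, 'j' from second => "dj"
  Position 1: 'b' from first, 'g' from second => "bg"
  Position 2: 'c' from first, 'h' from second => "ch"
Result: djbgch

djbgch


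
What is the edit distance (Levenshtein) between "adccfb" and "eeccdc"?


Computing edit distance: "adccfb" -> "eeccdc"
DP table:
           e    e    c    c    d    c
      0    1    2    3    4    5    6
  a   1    1    2    3    4    5    6
  d   2    2    2    3    4    4    5
  c   3    3    3    2    3    4    4
  c   4    4    4    3    2    3    4
  f   5    5    5    4    3    3    4
  b   6    6    6    5    4    4    4
Edit distance = dp[6][6] = 4

4


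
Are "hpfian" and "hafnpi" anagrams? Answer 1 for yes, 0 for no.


Strings: "hpfian", "hafnpi"
Sorted first:  afhinp
Sorted second: afhinp
Sorted forms match => anagrams

1


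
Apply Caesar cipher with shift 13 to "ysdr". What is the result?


Caesar cipher: shift "ysdr" by 13
  'y' (pos 24) + 13 = pos 11 = 'l'
  's' (pos 18) + 13 = pos 5 = 'f'
  'd' (pos 3) + 13 = pos 16 = 'q'
  'r' (pos 17) + 13 = pos 4 = 'e'
Result: lfqe

lfqe


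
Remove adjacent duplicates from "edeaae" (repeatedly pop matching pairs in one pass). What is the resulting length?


Input: edeaae
Stack-based adjacent duplicate removal:
  Read 'e': push. Stack: e
  Read 'd': push. Stack: ed
  Read 'e': push. Stack: ede
  Read 'a': push. Stack: edea
  Read 'a': matches stack top 'a' => pop. Stack: ede
  Read 'e': matches stack top 'e' => pop. Stack: ed
Final stack: "ed" (length 2)

2


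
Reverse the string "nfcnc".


Input: nfcnc
Reading characters right to left:
  Position 4: 'c'
  Position 3: 'n'
  Position 2: 'c'
  Position 1: 'f'
  Position 0: 'n'
Reversed: cncfn

cncfn


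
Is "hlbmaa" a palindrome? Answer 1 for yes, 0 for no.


Input: hlbmaa
Reversed: aamblh
  Compare pos 0 ('h') with pos 5 ('a'): MISMATCH
  Compare pos 1 ('l') with pos 4 ('a'): MISMATCH
  Compare pos 2 ('b') with pos 3 ('m'): MISMATCH
Result: not a palindrome

0


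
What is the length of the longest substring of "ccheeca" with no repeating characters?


Input: "ccheeca"
Sliding window (track last position of each char):
  Position 0 ('c'): window [0,0] length 1 -- new best
  Position 1 ('c'): repeat (last at 0), move window start to 1
  Position 1 ('c'): window [1,1] length 1
  Position 2 ('h'): window [1,2] length 2 -- new best
  Position 3 ('e'): window [1,3] length 3 -- new best
  Position 4 ('e'): repeat (last at 3), move window start to 4
  Position 4 ('e'): window [4,4] length 1
  Position 5 ('c'): window [4,5] length 2
  Position 6 ('a'): window [4,6] length 3
Longest substring with no repeats: "che" with length 3

3


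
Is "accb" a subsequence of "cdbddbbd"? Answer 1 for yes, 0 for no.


Check if "accb" is a subsequence of "cdbddbbd"
Greedy scan:
  Position 0 ('c'): no match needed
  Position 1 ('d'): no match needed
  Position 2 ('b'): no match needed
  Position 3 ('d'): no match needed
  Position 4 ('d'): no match needed
  Position 5 ('b'): no match needed
  Position 6 ('b'): no match needed
  Position 7 ('d'): no match needed
Only matched 0/4 characters => not a subsequence

0


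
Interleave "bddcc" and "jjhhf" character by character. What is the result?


Interleaving "bddcc" and "jjhhf":
  Position 0: 'b' from first, 'j' from second => "bj"
  Position 1: 'd' from first, 'j' from second => "dj"
  Position 2: 'd' from first, 'h' from second => "dh"
  Position 3: 'c' from first, 'h' from second => "ch"
  Position 4: 'c' from first, 'f' from second => "cf"
Result: bjdjdhchcf

bjdjdhchcf


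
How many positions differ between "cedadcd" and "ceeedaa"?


Comparing "cedadcd" and "ceeedaa" position by position:
  Position 0: 'c' vs 'c' => same
  Position 1: 'e' vs 'e' => same
  Position 2: 'd' vs 'e' => DIFFER
  Position 3: 'a' vs 'e' => DIFFER
  Position 4: 'd' vs 'd' => same
  Position 5: 'c' vs 'a' => DIFFER
  Position 6: 'd' vs 'a' => DIFFER
Positions that differ: 4

4


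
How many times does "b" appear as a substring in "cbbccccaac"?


Searching for "b" in "cbbccccaac"
Scanning each position:
  Position 0: "c" => no
  Position 1: "b" => MATCH
  Position 2: "b" => MATCH
  Position 3: "c" => no
  Position 4: "c" => no
  Position 5: "c" => no
  Position 6: "c" => no
  Position 7: "a" => no
  Position 8: "a" => no
  Position 9: "c" => no
Total occurrences: 2

2


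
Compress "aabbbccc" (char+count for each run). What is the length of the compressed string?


Input: aabbbccc
Runs:
  'a' x 2 => "a2"
  'b' x 3 => "b3"
  'c' x 3 => "c3"
Compressed: "a2b3c3"
Compressed length: 6

6


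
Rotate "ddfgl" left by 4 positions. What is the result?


Input: "ddfgl", rotate left by 4
First 4 characters: "ddfg"
Remaining characters: "l"
Concatenate remaining + first: "l" + "ddfg" = "lddfg"

lddfg


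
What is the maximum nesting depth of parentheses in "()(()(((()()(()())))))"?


Input: "()(()(((()()(()())))))"
Tracking depth:
  Position 0 '(': depth becomes 1
  Position 1 ')': depth becomes 0
  Position 2 '(': depth becomes 1
  Position 3 '(': depth becomes 2
  Position 4 ')': depth becomes 1
  Position 5 '(': depth becomes 2
  Position 6 '(': depth becomes 3
  Position 7 '(': depth becomes 4
  Position 8 '(': depth becomes 5
  Position 9 ')': depth becomes 4
  Position 10 '(': depth becomes 5
  Position 11 ')': depth becomes 4
  Position 12 '(': depth becomes 5
  Position 13 '(': depth becomes 6
  Position 14 ')': depth becomes 5
  Position 15 '(': depth becomes 6
  Position 16 ')': depth becomes 5
  Position 17 ')': depth becomes 4
  Position 18 ')': depth becomes 3
  Position 19 ')': depth becomes 2
  Position 20 ')': depth becomes 1
  Position 21 ')': depth becomes 0
Maximum depth reached: 6

6


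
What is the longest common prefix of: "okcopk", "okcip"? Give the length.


Words: okcopk, okcip
  Position 0: all 'o' => match
  Position 1: all 'k' => match
  Position 2: all 'c' => match
  Position 3: ('o', 'i') => mismatch, stop
LCP = "okc" (length 3)

3


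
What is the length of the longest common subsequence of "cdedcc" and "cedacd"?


LCS of "cdedcc" and "cedacd"
DP table:
           c    e    d    a    c    d
      0    0    0    0    0    0    0
  c   0    1    1    1    1    1    1
  d   0    1    1    2    2    2    2
  e   0    1    2    2    2    2    2
  d   0    1    2    3    3    3    3
  c   0    1    2    3    3    4    4
  c   0    1    2    3    3    4    4
LCS length = dp[6][6] = 4

4


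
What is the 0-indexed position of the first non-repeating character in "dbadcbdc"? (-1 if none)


Input: dbadcbdc
Character frequencies:
  'a': 1
  'b': 2
  'c': 2
  'd': 3
Scanning left to right for freq == 1:
  Position 0 ('d'): freq=3, skip
  Position 1 ('b'): freq=2, skip
  Position 2 ('a'): unique! => answer = 2

2


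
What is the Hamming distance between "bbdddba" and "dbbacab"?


Comparing "bbdddba" and "dbbacab" position by position:
  Position 0: 'b' vs 'd' => differ
  Position 1: 'b' vs 'b' => same
  Position 2: 'd' vs 'b' => differ
  Position 3: 'd' vs 'a' => differ
  Position 4: 'd' vs 'c' => differ
  Position 5: 'b' vs 'a' => differ
  Position 6: 'a' vs 'b' => differ
Total differences (Hamming distance): 6

6


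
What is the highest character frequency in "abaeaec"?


Input: abaeaec
Character counts:
  'a': 3
  'b': 1
  'c': 1
  'e': 2
Maximum frequency: 3

3


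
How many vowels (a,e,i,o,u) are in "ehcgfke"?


Input: ehcgfke
Checking each character:
  'e' at position 0: vowel (running total: 1)
  'h' at position 1: consonant
  'c' at position 2: consonant
  'g' at position 3: consonant
  'f' at position 4: consonant
  'k' at position 5: consonant
  'e' at position 6: vowel (running total: 2)
Total vowels: 2

2


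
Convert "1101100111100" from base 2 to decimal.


Input: "1101100111100" in base 2
Positional expansion:
  Digit '1' (value 1) x 2^12 = 4096
  Digit '1' (value 1) x 2^11 = 2048
  Digit '0' (value 0) x 2^10 = 0
  Digit '1' (value 1) x 2^9 = 512
  Digit '1' (value 1) x 2^8 = 256
  Digit '0' (value 0) x 2^7 = 0
  Digit '0' (value 0) x 2^6 = 0
  Digit '1' (value 1) x 2^5 = 32
  Digit '1' (value 1) x 2^4 = 16
  Digit '1' (value 1) x 2^3 = 8
  Digit '1' (value 1) x 2^2 = 4
  Digit '0' (value 0) x 2^1 = 0
  Digit '0' (value 0) x 2^0 = 0
Sum = 6972

6972


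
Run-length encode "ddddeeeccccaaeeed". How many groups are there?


Input: ddddeeeccccaaeeed
Scanning for consecutive runs:
  Group 1: 'd' x 4 (positions 0-3)
  Group 2: 'e' x 3 (positions 4-6)
  Group 3: 'c' x 4 (positions 7-10)
  Group 4: 'a' x 2 (positions 11-12)
  Group 5: 'e' x 3 (positions 13-15)
  Group 6: 'd' x 1 (positions 16-16)
Total groups: 6

6


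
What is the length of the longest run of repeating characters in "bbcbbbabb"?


Input: "bbcbbbabb"
Scanning for longest run:
  Position 1 ('b'): continues run of 'b', length=2
  Position 2 ('c'): new char, reset run to 1
  Position 3 ('b'): new char, reset run to 1
  Position 4 ('b'): continues run of 'b', length=2
  Position 5 ('b'): continues run of 'b', length=3
  Position 6 ('a'): new char, reset run to 1
  Position 7 ('b'): new char, reset run to 1
  Position 8 ('b'): continues run of 'b', length=2
Longest run: 'b' with length 3

3


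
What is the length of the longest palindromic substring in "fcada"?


Input: "fcada"
Checking substrings for palindromes:
  [2:5] "ada" (len 3) => palindrome
Longest palindromic substring: "ada" with length 3

3


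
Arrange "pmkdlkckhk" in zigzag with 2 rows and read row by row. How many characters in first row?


Zigzag "pmkdlkckhk" into 2 rows:
Placing characters:
  'p' => row 0
  'm' => row 1
  'k' => row 0
  'd' => row 1
  'l' => row 0
  'k' => row 1
  'c' => row 0
  'k' => row 1
  'h' => row 0
  'k' => row 1
Rows:
  Row 0: "pklch"
  Row 1: "mdkkk"
First row length: 5

5


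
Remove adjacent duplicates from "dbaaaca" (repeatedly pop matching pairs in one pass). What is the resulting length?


Input: dbaaaca
Stack-based adjacent duplicate removal:
  Read 'd': push. Stack: d
  Read 'b': push. Stack: db
  Read 'a': push. Stack: dba
  Read 'a': matches stack top 'a' => pop. Stack: db
  Read 'a': push. Stack: dba
  Read 'c': push. Stack: dbac
  Read 'a': push. Stack: dbaca
Final stack: "dbaca" (length 5)

5


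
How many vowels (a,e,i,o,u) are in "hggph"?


Input: hggph
Checking each character:
  'h' at position 0: consonant
  'g' at position 1: consonant
  'g' at position 2: consonant
  'p' at position 3: consonant
  'h' at position 4: consonant
Total vowels: 0

0


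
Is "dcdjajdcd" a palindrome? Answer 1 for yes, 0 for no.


Input: dcdjajdcd
Reversed: dcdjajdcd
  Compare pos 0 ('d') with pos 8 ('d'): match
  Compare pos 1 ('c') with pos 7 ('c'): match
  Compare pos 2 ('d') with pos 6 ('d'): match
  Compare pos 3 ('j') with pos 5 ('j'): match
Result: palindrome

1


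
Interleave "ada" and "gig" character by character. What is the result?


Interleaving "ada" and "gig":
  Position 0: 'a' from first, 'g' from second => "ag"
  Position 1: 'd' from first, 'i' from second => "di"
  Position 2: 'a' from first, 'g' from second => "ag"
Result: agdiag

agdiag


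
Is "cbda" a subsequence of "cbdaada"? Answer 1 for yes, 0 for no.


Check if "cbda" is a subsequence of "cbdaada"
Greedy scan:
  Position 0 ('c'): matches sub[0] = 'c'
  Position 1 ('b'): matches sub[1] = 'b'
  Position 2 ('d'): matches sub[2] = 'd'
  Position 3 ('a'): matches sub[3] = 'a'
  Position 4 ('a'): no match needed
  Position 5 ('d'): no match needed
  Position 6 ('a'): no match needed
All 4 characters matched => is a subsequence

1


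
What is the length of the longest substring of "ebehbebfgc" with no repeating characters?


Input: "ebehbebfgc"
Sliding window (track last position of each char):
  Position 0 ('e'): window [0,0] length 1 -- new best
  Position 1 ('b'): window [0,1] length 2 -- new best
  Position 2 ('e'): repeat (last at 0), move window start to 1
  Position 2 ('e'): window [1,2] length 2
  Position 3 ('h'): window [1,3] length 3 -- new best
  Position 4 ('b'): repeat (last at 1), move window start to 2
  Position 4 ('b'): window [2,4] length 3
  Position 5 ('e'): repeat (last at 2), move window start to 3
  Position 5 ('e'): window [3,5] length 3
  Position 6 ('b'): repeat (last at 4), move window start to 5
  Position 6 ('b'): window [5,6] length 2
  Position 7 ('f'): window [5,7] length 3
  Position 8 ('g'): window [5,8] length 4 -- new best
  Position 9 ('c'): window [5,9] length 5 -- new best
Longest substring with no repeats: "ebfgc" with length 5

5


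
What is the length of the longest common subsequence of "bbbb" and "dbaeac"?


LCS of "bbbb" and "dbaeac"
DP table:
           d    b    a    e    a    c
      0    0    0    0    0    0    0
  b   0    0    1    1    1    1    1
  b   0    0    1    1    1    1    1
  b   0    0    1    1    1    1    1
  b   0    0    1    1    1    1    1
LCS length = dp[4][6] = 1

1


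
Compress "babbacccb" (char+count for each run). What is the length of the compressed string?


Input: babbacccb
Runs:
  'b' x 1 => "b1"
  'a' x 1 => "a1"
  'b' x 2 => "b2"
  'a' x 1 => "a1"
  'c' x 3 => "c3"
  'b' x 1 => "b1"
Compressed: "b1a1b2a1c3b1"
Compressed length: 12

12


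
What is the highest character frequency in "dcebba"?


Input: dcebba
Character counts:
  'a': 1
  'b': 2
  'c': 1
  'd': 1
  'e': 1
Maximum frequency: 2

2


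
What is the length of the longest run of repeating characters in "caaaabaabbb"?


Input: "caaaabaabbb"
Scanning for longest run:
  Position 1 ('a'): new char, reset run to 1
  Position 2 ('a'): continues run of 'a', length=2
  Position 3 ('a'): continues run of 'a', length=3
  Position 4 ('a'): continues run of 'a', length=4
  Position 5 ('b'): new char, reset run to 1
  Position 6 ('a'): new char, reset run to 1
  Position 7 ('a'): continues run of 'a', length=2
  Position 8 ('b'): new char, reset run to 1
  Position 9 ('b'): continues run of 'b', length=2
  Position 10 ('b'): continues run of 'b', length=3
Longest run: 'a' with length 4

4


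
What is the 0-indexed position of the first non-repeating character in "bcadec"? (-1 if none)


Input: bcadec
Character frequencies:
  'a': 1
  'b': 1
  'c': 2
  'd': 1
  'e': 1
Scanning left to right for freq == 1:
  Position 0 ('b'): unique! => answer = 0

0


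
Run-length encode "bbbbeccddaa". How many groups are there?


Input: bbbbeccddaa
Scanning for consecutive runs:
  Group 1: 'b' x 4 (positions 0-3)
  Group 2: 'e' x 1 (positions 4-4)
  Group 3: 'c' x 2 (positions 5-6)
  Group 4: 'd' x 2 (positions 7-8)
  Group 5: 'a' x 2 (positions 9-10)
Total groups: 5

5


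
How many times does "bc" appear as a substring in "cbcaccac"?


Searching for "bc" in "cbcaccac"
Scanning each position:
  Position 0: "cb" => no
  Position 1: "bc" => MATCH
  Position 2: "ca" => no
  Position 3: "ac" => no
  Position 4: "cc" => no
  Position 5: "ca" => no
  Position 6: "ac" => no
Total occurrences: 1

1


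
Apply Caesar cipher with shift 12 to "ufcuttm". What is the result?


Caesar cipher: shift "ufcuttm" by 12
  'u' (pos 20) + 12 = pos 6 = 'g'
  'f' (pos 5) + 12 = pos 17 = 'r'
  'c' (pos 2) + 12 = pos 14 = 'o'
  'u' (pos 20) + 12 = pos 6 = 'g'
  't' (pos 19) + 12 = pos 5 = 'f'
  't' (pos 19) + 12 = pos 5 = 'f'
  'm' (pos 12) + 12 = pos 24 = 'y'
Result: grogffy

grogffy


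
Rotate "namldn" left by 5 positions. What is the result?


Input: "namldn", rotate left by 5
First 5 characters: "namld"
Remaining characters: "n"
Concatenate remaining + first: "n" + "namld" = "nnamld"

nnamld


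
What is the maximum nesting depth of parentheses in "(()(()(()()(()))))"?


Input: "(()(()(()()(()))))"
Tracking depth:
  Position 0 '(': depth becomes 1
  Position 1 '(': depth becomes 2
  Position 2 ')': depth becomes 1
  Position 3 '(': depth becomes 2
  Position 4 '(': depth becomes 3
  Position 5 ')': depth becomes 2
  Position 6 '(': depth becomes 3
  Position 7 '(': depth becomes 4
  Position 8 ')': depth becomes 3
  Position 9 '(': depth becomes 4
  Position 10 ')': depth becomes 3
  Position 11 '(': depth becomes 4
  Position 12 '(': depth becomes 5
  Position 13 ')': depth becomes 4
  Position 14 ')': depth becomes 3
  Position 15 ')': depth becomes 2
  Position 16 ')': depth becomes 1
  Position 17 ')': depth becomes 0
Maximum depth reached: 5

5


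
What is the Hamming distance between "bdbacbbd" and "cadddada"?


Comparing "bdbacbbd" and "cadddada" position by position:
  Position 0: 'b' vs 'c' => differ
  Position 1: 'd' vs 'a' => differ
  Position 2: 'b' vs 'd' => differ
  Position 3: 'a' vs 'd' => differ
  Position 4: 'c' vs 'd' => differ
  Position 5: 'b' vs 'a' => differ
  Position 6: 'b' vs 'd' => differ
  Position 7: 'd' vs 'a' => differ
Total differences (Hamming distance): 8

8


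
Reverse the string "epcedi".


Input: epcedi
Reading characters right to left:
  Position 5: 'i'
  Position 4: 'd'
  Position 3: 'e'
  Position 2: 'c'
  Position 1: 'p'
  Position 0: 'e'
Reversed: idecpe

idecpe


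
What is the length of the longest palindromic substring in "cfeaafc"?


Input: "cfeaafc"
Checking substrings for palindromes:
  [3:5] "aa" (len 2) => palindrome
Longest palindromic substring: "aa" with length 2

2


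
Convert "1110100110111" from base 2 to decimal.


Input: "1110100110111" in base 2
Positional expansion:
  Digit '1' (value 1) x 2^12 = 4096
  Digit '1' (value 1) x 2^11 = 2048
  Digit '1' (value 1) x 2^10 = 1024
  Digit '0' (value 0) x 2^9 = 0
  Digit '1' (value 1) x 2^8 = 256
  Digit '0' (value 0) x 2^7 = 0
  Digit '0' (value 0) x 2^6 = 0
  Digit '1' (value 1) x 2^5 = 32
  Digit '1' (value 1) x 2^4 = 16
  Digit '0' (value 0) x 2^3 = 0
  Digit '1' (value 1) x 2^2 = 4
  Digit '1' (value 1) x 2^1 = 2
  Digit '1' (value 1) x 2^0 = 1
Sum = 7479

7479


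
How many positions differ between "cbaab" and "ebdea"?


Comparing "cbaab" and "ebdea" position by position:
  Position 0: 'c' vs 'e' => DIFFER
  Position 1: 'b' vs 'b' => same
  Position 2: 'a' vs 'd' => DIFFER
  Position 3: 'a' vs 'e' => DIFFER
  Position 4: 'b' vs 'a' => DIFFER
Positions that differ: 4

4


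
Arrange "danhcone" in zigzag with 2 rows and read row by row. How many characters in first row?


Zigzag "danhcone" into 2 rows:
Placing characters:
  'd' => row 0
  'a' => row 1
  'n' => row 0
  'h' => row 1
  'c' => row 0
  'o' => row 1
  'n' => row 0
  'e' => row 1
Rows:
  Row 0: "dncn"
  Row 1: "ahoe"
First row length: 4

4


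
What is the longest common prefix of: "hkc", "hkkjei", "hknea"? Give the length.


Words: hkc, hkkjei, hknea
  Position 0: all 'h' => match
  Position 1: all 'k' => match
  Position 2: ('c', 'k', 'n') => mismatch, stop
LCP = "hk" (length 2)

2


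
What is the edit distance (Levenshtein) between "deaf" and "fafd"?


Computing edit distance: "deaf" -> "fafd"
DP table:
           f    a    f    d
      0    1    2    3    4
  d   1    1    2    3    3
  e   2    2    2    3    4
  a   3    3    2    3    4
  f   4    3    3    2    3
Edit distance = dp[4][4] = 3

3


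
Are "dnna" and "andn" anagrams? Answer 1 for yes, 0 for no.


Strings: "dnna", "andn"
Sorted first:  adnn
Sorted second: adnn
Sorted forms match => anagrams

1


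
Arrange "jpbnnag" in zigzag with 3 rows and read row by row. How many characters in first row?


Zigzag "jpbnnag" into 3 rows:
Placing characters:
  'j' => row 0
  'p' => row 1
  'b' => row 2
  'n' => row 1
  'n' => row 0
  'a' => row 1
  'g' => row 2
Rows:
  Row 0: "jn"
  Row 1: "pna"
  Row 2: "bg"
First row length: 2

2


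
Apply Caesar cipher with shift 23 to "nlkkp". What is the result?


Caesar cipher: shift "nlkkp" by 23
  'n' (pos 13) + 23 = pos 10 = 'k'
  'l' (pos 11) + 23 = pos 8 = 'i'
  'k' (pos 10) + 23 = pos 7 = 'h'
  'k' (pos 10) + 23 = pos 7 = 'h'
  'p' (pos 15) + 23 = pos 12 = 'm'
Result: kihhm

kihhm


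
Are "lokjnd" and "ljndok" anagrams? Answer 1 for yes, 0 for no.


Strings: "lokjnd", "ljndok"
Sorted first:  djklno
Sorted second: djklno
Sorted forms match => anagrams

1


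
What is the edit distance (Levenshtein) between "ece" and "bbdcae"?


Computing edit distance: "ece" -> "bbdcae"
DP table:
           b    b    d    c    a    e
      0    1    2    3    4    5    6
  e   1    1    2    3    4    5    5
  c   2    2    2    3    3    4    5
  e   3    3    3    3    4    4    4
Edit distance = dp[3][6] = 4

4


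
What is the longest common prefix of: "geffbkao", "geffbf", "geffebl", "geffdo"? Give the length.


Words: geffbkao, geffbf, geffebl, geffdo
  Position 0: all 'g' => match
  Position 1: all 'e' => match
  Position 2: all 'f' => match
  Position 3: all 'f' => match
  Position 4: ('b', 'b', 'e', 'd') => mismatch, stop
LCP = "geff" (length 4)

4


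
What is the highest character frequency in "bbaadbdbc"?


Input: bbaadbdbc
Character counts:
  'a': 2
  'b': 4
  'c': 1
  'd': 2
Maximum frequency: 4

4


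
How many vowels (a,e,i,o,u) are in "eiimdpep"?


Input: eiimdpep
Checking each character:
  'e' at position 0: vowel (running total: 1)
  'i' at position 1: vowel (running total: 2)
  'i' at position 2: vowel (running total: 3)
  'm' at position 3: consonant
  'd' at position 4: consonant
  'p' at position 5: consonant
  'e' at position 6: vowel (running total: 4)
  'p' at position 7: consonant
Total vowels: 4

4


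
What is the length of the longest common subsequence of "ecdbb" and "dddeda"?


LCS of "ecdbb" and "dddeda"
DP table:
           d    d    d    e    d    a
      0    0    0    0    0    0    0
  e   0    0    0    0    1    1    1
  c   0    0    0    0    1    1    1
  d   0    1    1    1    1    2    2
  b   0    1    1    1    1    2    2
  b   0    1    1    1    1    2    2
LCS length = dp[5][6] = 2

2


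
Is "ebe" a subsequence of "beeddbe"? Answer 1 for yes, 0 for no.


Check if "ebe" is a subsequence of "beeddbe"
Greedy scan:
  Position 0 ('b'): no match needed
  Position 1 ('e'): matches sub[0] = 'e'
  Position 2 ('e'): no match needed
  Position 3 ('d'): no match needed
  Position 4 ('d'): no match needed
  Position 5 ('b'): matches sub[1] = 'b'
  Position 6 ('e'): matches sub[2] = 'e'
All 3 characters matched => is a subsequence

1


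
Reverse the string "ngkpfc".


Input: ngkpfc
Reading characters right to left:
  Position 5: 'c'
  Position 4: 'f'
  Position 3: 'p'
  Position 2: 'k'
  Position 1: 'g'
  Position 0: 'n'
Reversed: cfpkgn

cfpkgn


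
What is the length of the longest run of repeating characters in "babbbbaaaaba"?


Input: "babbbbaaaaba"
Scanning for longest run:
  Position 1 ('a'): new char, reset run to 1
  Position 2 ('b'): new char, reset run to 1
  Position 3 ('b'): continues run of 'b', length=2
  Position 4 ('b'): continues run of 'b', length=3
  Position 5 ('b'): continues run of 'b', length=4
  Position 6 ('a'): new char, reset run to 1
  Position 7 ('a'): continues run of 'a', length=2
  Position 8 ('a'): continues run of 'a', length=3
  Position 9 ('a'): continues run of 'a', length=4
  Position 10 ('b'): new char, reset run to 1
  Position 11 ('a'): new char, reset run to 1
Longest run: 'b' with length 4

4


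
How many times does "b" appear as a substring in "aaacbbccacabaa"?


Searching for "b" in "aaacbbccacabaa"
Scanning each position:
  Position 0: "a" => no
  Position 1: "a" => no
  Position 2: "a" => no
  Position 3: "c" => no
  Position 4: "b" => MATCH
  Position 5: "b" => MATCH
  Position 6: "c" => no
  Position 7: "c" => no
  Position 8: "a" => no
  Position 9: "c" => no
  Position 10: "a" => no
  Position 11: "b" => MATCH
  Position 12: "a" => no
  Position 13: "a" => no
Total occurrences: 3

3


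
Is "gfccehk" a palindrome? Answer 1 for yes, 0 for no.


Input: gfccehk
Reversed: kheccfg
  Compare pos 0 ('g') with pos 6 ('k'): MISMATCH
  Compare pos 1 ('f') with pos 5 ('h'): MISMATCH
  Compare pos 2 ('c') with pos 4 ('e'): MISMATCH
Result: not a palindrome

0


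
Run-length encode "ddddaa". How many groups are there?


Input: ddddaa
Scanning for consecutive runs:
  Group 1: 'd' x 4 (positions 0-3)
  Group 2: 'a' x 2 (positions 4-5)
Total groups: 2

2


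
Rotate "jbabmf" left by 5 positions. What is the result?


Input: "jbabmf", rotate left by 5
First 5 characters: "jbabm"
Remaining characters: "f"
Concatenate remaining + first: "f" + "jbabm" = "fjbabm"

fjbabm


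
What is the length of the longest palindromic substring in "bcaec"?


Input: "bcaec"
Checking substrings for palindromes:
  No multi-char palindromic substrings found
Longest palindromic substring: "b" with length 1

1


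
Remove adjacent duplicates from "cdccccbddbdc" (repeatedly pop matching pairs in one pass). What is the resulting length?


Input: cdccccbddbdc
Stack-based adjacent duplicate removal:
  Read 'c': push. Stack: c
  Read 'd': push. Stack: cd
  Read 'c': push. Stack: cdc
  Read 'c': matches stack top 'c' => pop. Stack: cd
  Read 'c': push. Stack: cdc
  Read 'c': matches stack top 'c' => pop. Stack: cd
  Read 'b': push. Stack: cdb
  Read 'd': push. Stack: cdbd
  Read 'd': matches stack top 'd' => pop. Stack: cdb
  Read 'b': matches stack top 'b' => pop. Stack: cd
  Read 'd': matches stack top 'd' => pop. Stack: c
  Read 'c': matches stack top 'c' => pop. Stack: (empty)
Final stack: "" (length 0)

0


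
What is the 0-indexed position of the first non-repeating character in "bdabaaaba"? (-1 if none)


Input: bdabaaaba
Character frequencies:
  'a': 5
  'b': 3
  'd': 1
Scanning left to right for freq == 1:
  Position 0 ('b'): freq=3, skip
  Position 1 ('d'): unique! => answer = 1

1


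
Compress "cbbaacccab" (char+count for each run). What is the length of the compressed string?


Input: cbbaacccab
Runs:
  'c' x 1 => "c1"
  'b' x 2 => "b2"
  'a' x 2 => "a2"
  'c' x 3 => "c3"
  'a' x 1 => "a1"
  'b' x 1 => "b1"
Compressed: "c1b2a2c3a1b1"
Compressed length: 12

12


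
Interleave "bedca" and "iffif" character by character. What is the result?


Interleaving "bedca" and "iffif":
  Position 0: 'b' from first, 'i' from second => "bi"
  Position 1: 'e' from first, 'f' from second => "ef"
  Position 2: 'd' from first, 'f' from second => "df"
  Position 3: 'c' from first, 'i' from second => "ci"
  Position 4: 'a' from first, 'f' from second => "af"
Result: biefdfciaf

biefdfciaf


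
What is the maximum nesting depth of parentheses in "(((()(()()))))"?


Input: "(((()(()()))))"
Tracking depth:
  Position 0 '(': depth becomes 1
  Position 1 '(': depth becomes 2
  Position 2 '(': depth becomes 3
  Position 3 '(': depth becomes 4
  Position 4 ')': depth becomes 3
  Position 5 '(': depth becomes 4
  Position 6 '(': depth becomes 5
  Position 7 ')': depth becomes 4
  Position 8 '(': depth becomes 5
  Position 9 ')': depth becomes 4
  Position 10 ')': depth becomes 3
  Position 11 ')': depth becomes 2
  Position 12 ')': depth becomes 1
  Position 13 ')': depth becomes 0
Maximum depth reached: 5

5


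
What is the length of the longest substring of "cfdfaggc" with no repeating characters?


Input: "cfdfaggc"
Sliding window (track last position of each char):
  Position 0 ('c'): window [0,0] length 1 -- new best
  Position 1 ('f'): window [0,1] length 2 -- new best
  Position 2 ('d'): window [0,2] length 3 -- new best
  Position 3 ('f'): repeat (last at 1), move window start to 2
  Position 3 ('f'): window [2,3] length 2
  Position 4 ('a'): window [2,4] length 3
  Position 5 ('g'): window [2,5] length 4 -- new best
  Position 6 ('g'): repeat (last at 5), move window start to 6
  Position 6 ('g'): window [6,6] length 1
  Position 7 ('c'): window [6,7] length 2
Longest substring with no repeats: "dfag" with length 4

4


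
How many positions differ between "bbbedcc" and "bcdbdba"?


Comparing "bbbedcc" and "bcdbdba" position by position:
  Position 0: 'b' vs 'b' => same
  Position 1: 'b' vs 'c' => DIFFER
  Position 2: 'b' vs 'd' => DIFFER
  Position 3: 'e' vs 'b' => DIFFER
  Position 4: 'd' vs 'd' => same
  Position 5: 'c' vs 'b' => DIFFER
  Position 6: 'c' vs 'a' => DIFFER
Positions that differ: 5

5


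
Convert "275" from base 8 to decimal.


Input: "275" in base 8
Positional expansion:
  Digit '2' (value 2) x 8^2 = 128
  Digit '7' (value 7) x 8^1 = 56
  Digit '5' (value 5) x 8^0 = 5
Sum = 189

189


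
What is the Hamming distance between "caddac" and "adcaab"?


Comparing "caddac" and "adcaab" position by position:
  Position 0: 'c' vs 'a' => differ
  Position 1: 'a' vs 'd' => differ
  Position 2: 'd' vs 'c' => differ
  Position 3: 'd' vs 'a' => differ
  Position 4: 'a' vs 'a' => same
  Position 5: 'c' vs 'b' => differ
Total differences (Hamming distance): 5

5


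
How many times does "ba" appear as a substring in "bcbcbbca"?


Searching for "ba" in "bcbcbbca"
Scanning each position:
  Position 0: "bc" => no
  Position 1: "cb" => no
  Position 2: "bc" => no
  Position 3: "cb" => no
  Position 4: "bb" => no
  Position 5: "bc" => no
  Position 6: "ca" => no
Total occurrences: 0

0


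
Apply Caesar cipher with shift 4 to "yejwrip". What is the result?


Caesar cipher: shift "yejwrip" by 4
  'y' (pos 24) + 4 = pos 2 = 'c'
  'e' (pos 4) + 4 = pos 8 = 'i'
  'j' (pos 9) + 4 = pos 13 = 'n'
  'w' (pos 22) + 4 = pos 0 = 'a'
  'r' (pos 17) + 4 = pos 21 = 'v'
  'i' (pos 8) + 4 = pos 12 = 'm'
  'p' (pos 15) + 4 = pos 19 = 't'
Result: cinavmt

cinavmt


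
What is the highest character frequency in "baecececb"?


Input: baecececb
Character counts:
  'a': 1
  'b': 2
  'c': 3
  'e': 3
Maximum frequency: 3

3


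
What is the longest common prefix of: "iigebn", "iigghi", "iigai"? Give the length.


Words: iigebn, iigghi, iigai
  Position 0: all 'i' => match
  Position 1: all 'i' => match
  Position 2: all 'g' => match
  Position 3: ('e', 'g', 'a') => mismatch, stop
LCP = "iig" (length 3)

3


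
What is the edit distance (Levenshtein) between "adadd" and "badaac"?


Computing edit distance: "adadd" -> "badaac"
DP table:
           b    a    d    a    a    c
      0    1    2    3    4    5    6
  a   1    1    1    2    3    4    5
  d   2    2    2    1    2    3    4
  a   3    3    2    2    1    2    3
  d   4    4    3    2    2    2    3
  d   5    5    4    3    3    3    3
Edit distance = dp[5][6] = 3

3


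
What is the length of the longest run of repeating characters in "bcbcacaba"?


Input: "bcbcacaba"
Scanning for longest run:
  Position 1 ('c'): new char, reset run to 1
  Position 2 ('b'): new char, reset run to 1
  Position 3 ('c'): new char, reset run to 1
  Position 4 ('a'): new char, reset run to 1
  Position 5 ('c'): new char, reset run to 1
  Position 6 ('a'): new char, reset run to 1
  Position 7 ('b'): new char, reset run to 1
  Position 8 ('a'): new char, reset run to 1
Longest run: 'b' with length 1

1


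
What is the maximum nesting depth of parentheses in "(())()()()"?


Input: "(())()()()"
Tracking depth:
  Position 0 '(': depth becomes 1
  Position 1 '(': depth becomes 2
  Position 2 ')': depth becomes 1
  Position 3 ')': depth becomes 0
  Position 4 '(': depth becomes 1
  Position 5 ')': depth becomes 0
  Position 6 '(': depth becomes 1
  Position 7 ')': depth becomes 0
  Position 8 '(': depth becomes 1
  Position 9 ')': depth becomes 0
Maximum depth reached: 2

2


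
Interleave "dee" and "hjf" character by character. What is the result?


Interleaving "dee" and "hjf":
  Position 0: 'd' from first, 'h' from second => "dh"
  Position 1: 'e' from first, 'j' from second => "ej"
  Position 2: 'e' from first, 'f' from second => "ef"
Result: dhejef

dhejef


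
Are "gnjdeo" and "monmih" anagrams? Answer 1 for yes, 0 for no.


Strings: "gnjdeo", "monmih"
Sorted first:  degjno
Sorted second: himmno
Differ at position 0: 'd' vs 'h' => not anagrams

0


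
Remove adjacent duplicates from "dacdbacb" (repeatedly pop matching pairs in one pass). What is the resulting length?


Input: dacdbacb
Stack-based adjacent duplicate removal:
  Read 'd': push. Stack: d
  Read 'a': push. Stack: da
  Read 'c': push. Stack: dac
  Read 'd': push. Stack: dacd
  Read 'b': push. Stack: dacdb
  Read 'a': push. Stack: dacdba
  Read 'c': push. Stack: dacdbac
  Read 'b': push. Stack: dacdbacb
Final stack: "dacdbacb" (length 8)

8


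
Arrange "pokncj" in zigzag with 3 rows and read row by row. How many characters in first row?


Zigzag "pokncj" into 3 rows:
Placing characters:
  'p' => row 0
  'o' => row 1
  'k' => row 2
  'n' => row 1
  'c' => row 0
  'j' => row 1
Rows:
  Row 0: "pc"
  Row 1: "onj"
  Row 2: "k"
First row length: 2

2


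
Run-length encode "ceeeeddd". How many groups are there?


Input: ceeeeddd
Scanning for consecutive runs:
  Group 1: 'c' x 1 (positions 0-0)
  Group 2: 'e' x 4 (positions 1-4)
  Group 3: 'd' x 3 (positions 5-7)
Total groups: 3

3


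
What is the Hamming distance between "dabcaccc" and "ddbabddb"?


Comparing "dabcaccc" and "ddbabddb" position by position:
  Position 0: 'd' vs 'd' => same
  Position 1: 'a' vs 'd' => differ
  Position 2: 'b' vs 'b' => same
  Position 3: 'c' vs 'a' => differ
  Position 4: 'a' vs 'b' => differ
  Position 5: 'c' vs 'd' => differ
  Position 6: 'c' vs 'd' => differ
  Position 7: 'c' vs 'b' => differ
Total differences (Hamming distance): 6

6


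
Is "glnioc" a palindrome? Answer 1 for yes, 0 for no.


Input: glnioc
Reversed: coinlg
  Compare pos 0 ('g') with pos 5 ('c'): MISMATCH
  Compare pos 1 ('l') with pos 4 ('o'): MISMATCH
  Compare pos 2 ('n') with pos 3 ('i'): MISMATCH
Result: not a palindrome

0


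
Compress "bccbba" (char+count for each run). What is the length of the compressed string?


Input: bccbba
Runs:
  'b' x 1 => "b1"
  'c' x 2 => "c2"
  'b' x 2 => "b2"
  'a' x 1 => "a1"
Compressed: "b1c2b2a1"
Compressed length: 8

8
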